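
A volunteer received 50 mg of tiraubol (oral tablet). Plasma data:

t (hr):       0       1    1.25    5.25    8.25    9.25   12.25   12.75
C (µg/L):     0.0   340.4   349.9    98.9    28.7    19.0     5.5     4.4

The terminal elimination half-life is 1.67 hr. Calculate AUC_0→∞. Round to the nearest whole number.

Trapezoidal AUC_0→12.75:
  [0→1]: (0.0+340.4)/2 × 1 = 170.2
  [1→1.25]: (340.4+349.9)/2 × 0.25 = 86.2875
  [1.25→5.25]: (349.9+98.9)/2 × 4 = 897.6
  [5.25→8.25]: (98.9+28.7)/2 × 3 = 191.4
  [8.25→9.25]: (28.7+19.0)/2 × 1 = 23.85
  [9.25→12.25]: (19.0+5.5)/2 × 3 = 36.75
  [12.25→12.75]: (5.5+4.4)/2 × 0.5 = 2.475
  Sum = 1408.5625 µg/L·hr
k_e = ln2 / t½ = 0.693147 / 1.67 = 0.4151 hr^-1
Extrapolated tail: C_last / k_e = 4.4 / 0.4151 = 10.600
AUC_0→∞ = 1408.5625 + 10.600 = 1419.1625 µg/L·hr

AUC = 1419 µg/L·hr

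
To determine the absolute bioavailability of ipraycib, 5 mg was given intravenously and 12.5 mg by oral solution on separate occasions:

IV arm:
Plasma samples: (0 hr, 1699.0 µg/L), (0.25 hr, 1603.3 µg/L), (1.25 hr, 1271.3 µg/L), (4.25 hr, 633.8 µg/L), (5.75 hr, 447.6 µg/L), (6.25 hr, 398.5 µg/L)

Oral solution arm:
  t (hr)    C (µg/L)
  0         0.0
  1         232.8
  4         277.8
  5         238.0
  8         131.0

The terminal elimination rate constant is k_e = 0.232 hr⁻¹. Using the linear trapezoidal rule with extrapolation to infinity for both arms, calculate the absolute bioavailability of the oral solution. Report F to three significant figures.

Trapezoidal AUC_0→6.25 (IV):
  [0→0.25]: (1699.0+1603.3)/2 × 0.25 = 412.7875
  [0.25→1.25]: (1603.3+1271.3)/2 × 1 = 1437.3
  [1.25→4.25]: (1271.3+633.8)/2 × 3 = 2857.65
  [4.25→5.75]: (633.8+447.6)/2 × 1.5 = 811.05
  [5.75→6.25]: (447.6+398.5)/2 × 0.5 = 211.525
  Sum = 5730.3125 µg/L·hr
IV tail: 398.5/0.232 = 1717.672; AUC_iv,0→∞ = 5730.3125 + 1717.672 = 7447.9845 µg/L·hr
Trapezoidal AUC_0→8 (oral solution):
  [0→1]: (0.0+232.8)/2 × 1 = 116.4
  [1→4]: (232.8+277.8)/2 × 3 = 765.9
  [4→5]: (277.8+238.0)/2 × 1 = 257.9
  [5→8]: (238.0+131.0)/2 × 3 = 553.5
  Sum = 1693.7 µg/L·hr
oral solution tail: 131.0/0.232 = 564.655; AUC_ev,0→∞ = 1693.7 + 564.655 = 2258.355 µg/L·hr
F = (AUC_ev/D_ev)/(AUC_iv/D_iv) = (2258.355/12.5)/(7447.9845/5) = 180.6684/1489.5969 = 0.1213

F = 0.121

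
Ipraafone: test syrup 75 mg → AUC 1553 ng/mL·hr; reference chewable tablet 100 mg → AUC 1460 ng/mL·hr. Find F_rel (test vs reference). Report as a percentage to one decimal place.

F_rel = 141.8%

F_rel = (AUC_test/D_test) / (AUC_ref/D_ref)
      = (1553/75) / (1460/100)
      = 20.7067 / 14.6 = 1.4183 = 141.83%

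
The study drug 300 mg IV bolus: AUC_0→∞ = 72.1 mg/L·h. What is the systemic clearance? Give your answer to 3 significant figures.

CL = 4.16 L/h

CL = Dose_iv / AUC_0→∞
   = 300 / 72.1 = 4.16089 L/h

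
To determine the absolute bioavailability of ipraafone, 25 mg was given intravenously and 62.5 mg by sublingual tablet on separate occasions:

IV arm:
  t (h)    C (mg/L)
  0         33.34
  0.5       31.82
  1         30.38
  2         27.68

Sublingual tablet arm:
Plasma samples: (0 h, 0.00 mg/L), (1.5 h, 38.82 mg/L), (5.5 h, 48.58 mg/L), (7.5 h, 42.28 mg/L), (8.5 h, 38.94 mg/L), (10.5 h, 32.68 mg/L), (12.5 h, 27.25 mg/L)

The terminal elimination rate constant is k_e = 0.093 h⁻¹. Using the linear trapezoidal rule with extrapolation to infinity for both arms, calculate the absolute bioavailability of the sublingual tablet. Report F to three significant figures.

Trapezoidal AUC_0→2 (IV):
  [0→0.5]: (33.34+31.82)/2 × 0.5 = 16.29
  [0.5→1]: (31.82+30.38)/2 × 0.5 = 15.55
  [1→2]: (30.38+27.68)/2 × 1 = 29.03
  Sum = 60.87 mg/L·h
IV tail: 27.68/0.093 = 297.634; AUC_iv,0→∞ = 60.87 + 297.634 = 358.504 mg/L·h
Trapezoidal AUC_0→12.5 (sublingual tablet):
  [0→1.5]: (0.00+38.82)/2 × 1.5 = 29.115
  [1.5→5.5]: (38.82+48.58)/2 × 4 = 174.8
  [5.5→7.5]: (48.58+42.28)/2 × 2 = 90.86
  [7.5→8.5]: (42.28+38.94)/2 × 1 = 40.61
  [8.5→10.5]: (38.94+32.68)/2 × 2 = 71.62
  [10.5→12.5]: (32.68+27.25)/2 × 2 = 59.93
  Sum = 466.935 mg/L·h
sublingual tablet tail: 27.25/0.093 = 293.011; AUC_ev,0→∞ = 466.935 + 293.011 = 759.946 mg/L·h
F = (AUC_ev/D_ev)/(AUC_iv/D_iv) = (759.946/62.5)/(358.504/25) = 12.159136/14.34016 = 0.8479

F = 0.848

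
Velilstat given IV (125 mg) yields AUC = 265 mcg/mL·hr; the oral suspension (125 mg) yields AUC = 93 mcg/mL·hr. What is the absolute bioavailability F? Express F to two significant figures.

F = 0.35

F = (AUC_ev / D_ev) / (AUC_iv / D_iv)
  = (93/125) / (265/125)
  = 0.744 / 2.12 = 0.3509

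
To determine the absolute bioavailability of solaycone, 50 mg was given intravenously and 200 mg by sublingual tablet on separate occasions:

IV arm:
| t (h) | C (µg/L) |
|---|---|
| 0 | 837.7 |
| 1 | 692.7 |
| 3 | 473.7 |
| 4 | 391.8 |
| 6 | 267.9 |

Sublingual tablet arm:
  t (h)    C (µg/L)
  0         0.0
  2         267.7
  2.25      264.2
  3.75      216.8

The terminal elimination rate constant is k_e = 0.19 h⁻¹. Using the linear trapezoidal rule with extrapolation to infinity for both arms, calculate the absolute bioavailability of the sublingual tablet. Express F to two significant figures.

Trapezoidal AUC_0→6 (IV):
  [0→1]: (837.7+692.7)/2 × 1 = 765.2
  [1→3]: (692.7+473.7)/2 × 2 = 1166.4
  [3→4]: (473.7+391.8)/2 × 1 = 432.75
  [4→6]: (391.8+267.9)/2 × 2 = 659.7
  Sum = 3024.05 µg/L·h
IV tail: 267.9/0.19 = 1410.000; AUC_iv,0→∞ = 3024.05 + 1410.000 = 4434.05 µg/L·h
Trapezoidal AUC_0→3.75 (sublingual tablet):
  [0→2]: (0.0+267.7)/2 × 2 = 267.7
  [2→2.25]: (267.7+264.2)/2 × 0.25 = 66.4875
  [2.25→3.75]: (264.2+216.8)/2 × 1.5 = 360.75
  Sum = 694.9375 µg/L·h
sublingual tablet tail: 216.8/0.19 = 1141.053; AUC_ev,0→∞ = 694.9375 + 1141.053 = 1835.9905 µg/L·h
F = (AUC_ev/D_ev)/(AUC_iv/D_iv) = (1835.9905/200)/(4434.05/50) = 9.1799525/88.681 = 0.1035

F = 0.10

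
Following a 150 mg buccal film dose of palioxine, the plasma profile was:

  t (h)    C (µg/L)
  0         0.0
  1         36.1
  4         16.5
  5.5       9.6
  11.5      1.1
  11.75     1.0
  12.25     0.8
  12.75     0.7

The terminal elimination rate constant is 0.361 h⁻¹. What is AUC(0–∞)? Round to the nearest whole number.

AUC = 152 µg/L·h

Trapezoidal AUC_0→12.75:
  [0→1]: (0.0+36.1)/2 × 1 = 18.05
  [1→4]: (36.1+16.5)/2 × 3 = 78.9
  [4→5.5]: (16.5+9.6)/2 × 1.5 = 19.575
  [5.5→11.5]: (9.6+1.1)/2 × 6 = 32.1
  [11.5→11.75]: (1.1+1.0)/2 × 0.25 = 0.2625
  [11.75→12.25]: (1.0+0.8)/2 × 0.5 = 0.45
  [12.25→12.75]: (0.8+0.7)/2 × 0.5 = 0.375
  Sum = 149.7125 µg/L·h
Extrapolated tail: C_last / k_e = 0.7 / 0.361 = 1.939
AUC_0→∞ = 149.7125 + 1.939 = 151.6515 µg/L·h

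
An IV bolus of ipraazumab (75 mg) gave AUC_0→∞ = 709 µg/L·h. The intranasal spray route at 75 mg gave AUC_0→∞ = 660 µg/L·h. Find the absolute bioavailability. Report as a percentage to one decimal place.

F = 93.1%

F = (AUC_ev / D_ev) / (AUC_iv / D_iv)
  = (660/75) / (709/75)
  = 8.8 / 9.45333 = 0.9309
  = 93.09%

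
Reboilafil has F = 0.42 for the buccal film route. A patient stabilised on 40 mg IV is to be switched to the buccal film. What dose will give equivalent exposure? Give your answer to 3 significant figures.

D_buccal = 95.2 mg

For equal systemic exposure: F × D_ev = D_iv
D_ev = D_iv / F = 40 / 0.42 = 95.2381 mg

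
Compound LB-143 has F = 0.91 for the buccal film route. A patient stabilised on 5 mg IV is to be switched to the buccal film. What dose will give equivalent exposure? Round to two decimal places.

D_buccal = 5.49 mg

For equal systemic exposure: F × D_ev = D_iv
D_ev = D_iv / F = 5 / 0.91 = 5.49451 mg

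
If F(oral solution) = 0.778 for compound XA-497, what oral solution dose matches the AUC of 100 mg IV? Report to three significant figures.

For equal systemic exposure: F × D_ev = D_iv
D_ev = D_iv / F = 100 / 0.778 = 128.535 mg

D_oral = 129 mg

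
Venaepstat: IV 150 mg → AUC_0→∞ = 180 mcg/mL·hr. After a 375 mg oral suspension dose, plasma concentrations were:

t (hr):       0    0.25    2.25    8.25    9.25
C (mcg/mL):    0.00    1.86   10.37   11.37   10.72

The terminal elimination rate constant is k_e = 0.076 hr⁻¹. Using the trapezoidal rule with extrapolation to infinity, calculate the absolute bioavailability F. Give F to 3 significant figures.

F = 0.511

Trapezoidal AUC_0→9.25 (oral suspension):
  [0→0.25]: (0.00+1.86)/2 × 0.25 = 0.2325
  [0.25→2.25]: (1.86+10.37)/2 × 2 = 12.23
  [2.25→8.25]: (10.37+11.37)/2 × 6 = 65.22
  [8.25→9.25]: (11.37+10.72)/2 × 1 = 11.045
  Sum = 88.7275 mcg/mL·hr
Tail: C_last/k_e = 10.72/0.076 = 141.053
AUC_0→∞ (oral suspension) = 88.7275 + 141.053 = 229.7805 mcg/mL·hr
F = (AUC_ev/D_ev)/(AUC_iv/D_iv) = (229.7805/375)/(180/150) = 0.612748/1.2 = 0.5106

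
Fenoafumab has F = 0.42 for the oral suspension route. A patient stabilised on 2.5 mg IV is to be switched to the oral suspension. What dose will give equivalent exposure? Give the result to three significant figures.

D_oral = 5.95 mg

For equal systemic exposure: F × D_ev = D_iv
D_ev = D_iv / F = 2.5 / 0.42 = 5.95238 mg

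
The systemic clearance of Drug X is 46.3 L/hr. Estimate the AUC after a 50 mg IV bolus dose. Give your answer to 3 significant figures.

AUC_0→∞ = Dose_iv / CL
        = 50 / 46.3 = 1.07991 mg/L·hr

AUC = 1.08 mg/L·hr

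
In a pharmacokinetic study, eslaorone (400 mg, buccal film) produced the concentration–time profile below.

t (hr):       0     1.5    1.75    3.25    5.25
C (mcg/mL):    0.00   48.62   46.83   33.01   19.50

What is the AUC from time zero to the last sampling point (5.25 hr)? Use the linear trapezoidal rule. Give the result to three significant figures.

Trapezoidal AUC_0→5.25:
  [0→1.5]: (0.00+48.62)/2 × 1.5 = 36.465
  [1.5→1.75]: (48.62+46.83)/2 × 0.25 = 11.93125
  [1.75→3.25]: (46.83+33.01)/2 × 1.5 = 59.88
  [3.25→5.25]: (33.01+19.50)/2 × 2 = 52.51
  Sum = 160.78625 mcg/mL·hr

AUC = 161 mcg/mL·hr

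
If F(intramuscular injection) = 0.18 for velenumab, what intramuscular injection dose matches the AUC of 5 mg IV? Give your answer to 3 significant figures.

D_intramuscular = 27.8 mg

For equal systemic exposure: F × D_ev = D_iv
D_ev = D_iv / F = 5 / 0.18 = 27.7778 mg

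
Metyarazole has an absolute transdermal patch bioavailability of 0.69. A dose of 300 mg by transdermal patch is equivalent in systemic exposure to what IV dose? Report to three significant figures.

D_iv = 207 mg

Systemic exposure from an extravascular dose = F × D_ev, so the equivalent IV dose is F × D_ev.
D_iv = F × D_ev = 0.69 × 300 = 207 mg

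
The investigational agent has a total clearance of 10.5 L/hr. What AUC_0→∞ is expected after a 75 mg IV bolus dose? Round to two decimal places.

AUC = 7.14 mg/L·hr

AUC_0→∞ = Dose_iv / CL
        = 75 / 10.5 = 7.14286 mg/L·hr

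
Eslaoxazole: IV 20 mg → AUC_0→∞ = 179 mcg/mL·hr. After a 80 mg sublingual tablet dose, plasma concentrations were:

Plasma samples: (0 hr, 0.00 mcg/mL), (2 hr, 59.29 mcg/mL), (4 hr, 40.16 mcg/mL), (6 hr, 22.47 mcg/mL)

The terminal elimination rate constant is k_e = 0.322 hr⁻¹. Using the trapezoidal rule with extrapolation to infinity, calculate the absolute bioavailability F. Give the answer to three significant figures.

F = 0.407

Trapezoidal AUC_0→6 (sublingual tablet):
  [0→2]: (0.00+59.29)/2 × 2 = 59.29
  [2→4]: (59.29+40.16)/2 × 2 = 99.45
  [4→6]: (40.16+22.47)/2 × 2 = 62.63
  Sum = 221.37 mcg/mL·hr
Tail: C_last/k_e = 22.47/0.322 = 69.783
AUC_0→∞ (sublingual tablet) = 221.37 + 69.783 = 291.153 mcg/mL·hr
F = (AUC_ev/D_ev)/(AUC_iv/D_iv) = (291.153/80)/(179/20) = 3.6394125/8.95 = 0.4066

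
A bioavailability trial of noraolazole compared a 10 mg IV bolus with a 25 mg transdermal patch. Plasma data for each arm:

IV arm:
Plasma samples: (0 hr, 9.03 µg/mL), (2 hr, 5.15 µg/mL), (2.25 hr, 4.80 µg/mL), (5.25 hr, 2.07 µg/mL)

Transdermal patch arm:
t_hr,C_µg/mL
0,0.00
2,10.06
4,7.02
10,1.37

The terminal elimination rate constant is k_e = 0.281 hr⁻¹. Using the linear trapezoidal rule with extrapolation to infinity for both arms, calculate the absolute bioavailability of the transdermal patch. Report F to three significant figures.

Trapezoidal AUC_0→5.25 (IV):
  [0→2]: (9.03+5.15)/2 × 2 = 14.18
  [2→2.25]: (5.15+4.80)/2 × 0.25 = 1.24375
  [2.25→5.25]: (4.80+2.07)/2 × 3 = 10.305
  Sum = 25.72875 µg/mL·hr
IV tail: 2.07/0.281 = 7.367; AUC_iv,0→∞ = 25.72875 + 7.367 = 33.09575 µg/mL·hr
Trapezoidal AUC_0→10 (transdermal patch):
  [0→2]: (0.00+10.06)/2 × 2 = 10.06
  [2→4]: (10.06+7.02)/2 × 2 = 17.08
  [4→10]: (7.02+1.37)/2 × 6 = 25.17
  Sum = 52.31 µg/mL·hr
transdermal patch tail: 1.37/0.281 = 4.875; AUC_ev,0→∞ = 52.31 + 4.875 = 57.185 µg/mL·hr
F = (AUC_ev/D_ev)/(AUC_iv/D_iv) = (57.185/25)/(33.09575/10) = 2.2874/3.309575 = 0.6911

F = 0.691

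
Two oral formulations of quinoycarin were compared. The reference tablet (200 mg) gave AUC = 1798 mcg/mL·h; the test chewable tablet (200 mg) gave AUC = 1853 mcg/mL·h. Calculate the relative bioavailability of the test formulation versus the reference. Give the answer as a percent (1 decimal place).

F_rel = 103.1%

F_rel = (AUC_test/D_test) / (AUC_ref/D_ref)
      = (1853/200) / (1798/200)
      = 9.265 / 8.99 = 1.0306 = 103.06%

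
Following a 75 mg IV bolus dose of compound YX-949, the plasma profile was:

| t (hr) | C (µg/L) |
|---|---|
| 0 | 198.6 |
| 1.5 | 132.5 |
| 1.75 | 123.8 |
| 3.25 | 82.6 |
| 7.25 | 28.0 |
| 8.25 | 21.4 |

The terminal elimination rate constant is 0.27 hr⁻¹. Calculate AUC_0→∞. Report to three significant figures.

Trapezoidal AUC_0→8.25:
  [0→1.5]: (198.6+132.5)/2 × 1.5 = 248.325
  [1.5→1.75]: (132.5+123.8)/2 × 0.25 = 32.0375
  [1.75→3.25]: (123.8+82.6)/2 × 1.5 = 154.8
  [3.25→7.25]: (82.6+28.0)/2 × 4 = 221.2
  [7.25→8.25]: (28.0+21.4)/2 × 1 = 24.7
  Sum = 681.0625 µg/L·hr
Extrapolated tail: C_last / k_e = 21.4 / 0.27 = 79.259
AUC_0→∞ = 681.0625 + 79.259 = 760.3215 µg/L·hr

AUC = 760 µg/L·hr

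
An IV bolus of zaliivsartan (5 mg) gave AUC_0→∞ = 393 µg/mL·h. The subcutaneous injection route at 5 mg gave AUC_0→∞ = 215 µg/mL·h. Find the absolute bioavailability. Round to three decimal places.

F = (AUC_ev / D_ev) / (AUC_iv / D_iv)
  = (215/5) / (393/5)
  = 43 / 78.6 = 0.5471

F = 0.547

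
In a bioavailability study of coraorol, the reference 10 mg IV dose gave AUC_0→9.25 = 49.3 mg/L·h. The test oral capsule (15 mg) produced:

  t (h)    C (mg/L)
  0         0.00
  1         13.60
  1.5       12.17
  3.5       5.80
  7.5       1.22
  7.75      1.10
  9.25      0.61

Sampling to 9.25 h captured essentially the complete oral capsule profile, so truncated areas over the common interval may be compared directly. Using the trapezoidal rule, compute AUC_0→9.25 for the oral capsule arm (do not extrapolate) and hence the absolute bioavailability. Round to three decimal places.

F = 0.633

Trapezoidal AUC_0→9.25 (oral capsule):
  [0→1]: (0.00+13.60)/2 × 1 = 6.8
  [1→1.5]: (13.60+12.17)/2 × 0.5 = 6.4425
  [1.5→3.5]: (12.17+5.80)/2 × 2 = 17.97
  [3.5→7.5]: (5.80+1.22)/2 × 4 = 14.04
  [7.5→7.75]: (1.22+1.10)/2 × 0.25 = 0.29
  [7.75→9.25]: (1.10+0.61)/2 × 1.5 = 1.2825
  Sum = 46.825 mg/L·h
F = (AUC_ev/D_ev)/(AUC_iv/D_iv) = (46.825/15)/(49.3/10) = 3.12167/4.93 = 0.6332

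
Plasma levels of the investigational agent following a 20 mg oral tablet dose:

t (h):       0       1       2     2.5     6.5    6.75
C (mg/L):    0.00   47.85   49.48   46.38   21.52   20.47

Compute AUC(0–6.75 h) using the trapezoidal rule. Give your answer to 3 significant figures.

Trapezoidal AUC_0→6.75:
  [0→1]: (0.00+47.85)/2 × 1 = 23.925
  [1→2]: (47.85+49.48)/2 × 1 = 48.665
  [2→2.5]: (49.48+46.38)/2 × 0.5 = 23.965
  [2.5→6.5]: (46.38+21.52)/2 × 4 = 135.8
  [6.5→6.75]: (21.52+20.47)/2 × 0.25 = 5.24875
  Sum = 237.60375 mg/L·h

AUC = 238 mg/L·h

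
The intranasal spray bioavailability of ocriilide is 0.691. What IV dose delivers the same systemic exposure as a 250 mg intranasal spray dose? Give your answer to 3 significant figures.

D_iv = 173 mg

Systemic exposure from an extravascular dose = F × D_ev, so the equivalent IV dose is F × D_ev.
D_iv = F × D_ev = 0.691 × 250 = 172.75 mg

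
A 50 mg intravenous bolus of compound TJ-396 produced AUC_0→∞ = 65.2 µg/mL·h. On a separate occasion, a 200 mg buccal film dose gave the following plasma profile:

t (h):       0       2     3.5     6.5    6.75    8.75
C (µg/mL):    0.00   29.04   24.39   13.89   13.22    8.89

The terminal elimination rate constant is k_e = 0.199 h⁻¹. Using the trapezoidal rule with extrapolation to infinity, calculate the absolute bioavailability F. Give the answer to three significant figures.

Trapezoidal AUC_0→8.75 (buccal film):
  [0→2]: (0.00+29.04)/2 × 2 = 29.04
  [2→3.5]: (29.04+24.39)/2 × 1.5 = 40.0725
  [3.5→6.5]: (24.39+13.89)/2 × 3 = 57.42
  [6.5→6.75]: (13.89+13.22)/2 × 0.25 = 3.38875
  [6.75→8.75]: (13.22+8.89)/2 × 2 = 22.11
  Sum = 152.03125 µg/mL·h
Tail: C_last/k_e = 8.89/0.199 = 44.673
AUC_0→∞ (buccal film) = 152.03125 + 44.673 = 196.70425 µg/mL·h
F = (AUC_ev/D_ev)/(AUC_iv/D_iv) = (196.70425/200)/(65.2/50) = 0.98352125/1.304 = 0.7542

F = 0.754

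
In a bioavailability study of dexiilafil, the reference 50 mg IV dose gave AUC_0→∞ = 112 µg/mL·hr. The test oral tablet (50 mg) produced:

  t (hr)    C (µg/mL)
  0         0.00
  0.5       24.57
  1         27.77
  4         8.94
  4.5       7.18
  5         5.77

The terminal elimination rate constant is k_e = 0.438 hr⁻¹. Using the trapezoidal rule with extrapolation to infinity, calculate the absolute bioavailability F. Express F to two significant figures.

Trapezoidal AUC_0→5 (oral tablet):
  [0→0.5]: (0.00+24.57)/2 × 0.5 = 6.1425
  [0.5→1]: (24.57+27.77)/2 × 0.5 = 13.085
  [1→4]: (27.77+8.94)/2 × 3 = 55.065
  [4→4.5]: (8.94+7.18)/2 × 0.5 = 4.03
  [4.5→5]: (7.18+5.77)/2 × 0.5 = 3.2375
  Sum = 81.56 µg/mL·hr
Tail: C_last/k_e = 5.77/0.438 = 13.174
AUC_0→∞ (oral tablet) = 81.56 + 13.174 = 94.734 µg/mL·hr
F = (AUC_ev/D_ev)/(AUC_iv/D_iv) = (94.734/50)/(112/50) = 1.89468/2.24 = 0.8458

F = 0.85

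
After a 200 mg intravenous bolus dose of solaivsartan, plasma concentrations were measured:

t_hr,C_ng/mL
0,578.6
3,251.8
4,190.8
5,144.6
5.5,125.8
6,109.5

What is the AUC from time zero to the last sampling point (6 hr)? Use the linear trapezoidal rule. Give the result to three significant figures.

AUC = 1760 ng/mL·hr

Trapezoidal AUC_0→6:
  [0→3]: (578.6+251.8)/2 × 3 = 1245.6
  [3→4]: (251.8+190.8)/2 × 1 = 221.3
  [4→5]: (190.8+144.6)/2 × 1 = 167.7
  [5→5.5]: (144.6+125.8)/2 × 0.5 = 67.6
  [5.5→6]: (125.8+109.5)/2 × 0.5 = 58.825
  Sum = 1761.025 ng/mL·hr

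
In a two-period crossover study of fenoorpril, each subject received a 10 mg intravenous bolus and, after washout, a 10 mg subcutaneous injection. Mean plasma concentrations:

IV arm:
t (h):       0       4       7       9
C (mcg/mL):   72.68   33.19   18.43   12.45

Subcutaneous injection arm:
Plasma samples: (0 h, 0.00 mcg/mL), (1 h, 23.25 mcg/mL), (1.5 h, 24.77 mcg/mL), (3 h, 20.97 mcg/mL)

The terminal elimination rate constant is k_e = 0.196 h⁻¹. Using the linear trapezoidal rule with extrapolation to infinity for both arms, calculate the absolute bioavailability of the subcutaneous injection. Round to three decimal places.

F = 0.430

Trapezoidal AUC_0→9 (IV):
  [0→4]: (72.68+33.19)/2 × 4 = 211.74
  [4→7]: (33.19+18.43)/2 × 3 = 77.43
  [7→9]: (18.43+12.45)/2 × 2 = 30.88
  Sum = 320.05 mcg/mL·h
IV tail: 12.45/0.196 = 63.520; AUC_iv,0→∞ = 320.05 + 63.520 = 383.57 mcg/mL·h
Trapezoidal AUC_0→3 (subcutaneous injection):
  [0→1]: (0.00+23.25)/2 × 1 = 11.625
  [1→1.5]: (23.25+24.77)/2 × 0.5 = 12.005
  [1.5→3]: (24.77+20.97)/2 × 1.5 = 34.305
  Sum = 57.935 mcg/mL·h
subcutaneous injection tail: 20.97/0.196 = 106.990; AUC_ev,0→∞ = 57.935 + 106.990 = 164.925 mcg/mL·h
F = (AUC_ev/D_ev)/(AUC_iv/D_iv) = (164.925/10)/(383.57/10) = 16.4925/38.357 = 0.4300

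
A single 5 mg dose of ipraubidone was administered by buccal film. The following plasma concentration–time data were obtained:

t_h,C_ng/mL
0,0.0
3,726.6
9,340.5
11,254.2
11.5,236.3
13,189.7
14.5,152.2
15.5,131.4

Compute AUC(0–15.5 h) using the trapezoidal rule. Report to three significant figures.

AUC = 5730 ng/mL·h

Trapezoidal AUC_0→15.5:
  [0→3]: (0.0+726.6)/2 × 3 = 1089.9
  [3→9]: (726.6+340.5)/2 × 6 = 3201.3
  [9→11]: (340.5+254.2)/2 × 2 = 594.7
  [11→11.5]: (254.2+236.3)/2 × 0.5 = 122.625
  [11.5→13]: (236.3+189.7)/2 × 1.5 = 319.5
  [13→14.5]: (189.7+152.2)/2 × 1.5 = 256.425
  [14.5→15.5]: (152.2+131.4)/2 × 1 = 141.8
  Sum = 5726.25 ng/mL·h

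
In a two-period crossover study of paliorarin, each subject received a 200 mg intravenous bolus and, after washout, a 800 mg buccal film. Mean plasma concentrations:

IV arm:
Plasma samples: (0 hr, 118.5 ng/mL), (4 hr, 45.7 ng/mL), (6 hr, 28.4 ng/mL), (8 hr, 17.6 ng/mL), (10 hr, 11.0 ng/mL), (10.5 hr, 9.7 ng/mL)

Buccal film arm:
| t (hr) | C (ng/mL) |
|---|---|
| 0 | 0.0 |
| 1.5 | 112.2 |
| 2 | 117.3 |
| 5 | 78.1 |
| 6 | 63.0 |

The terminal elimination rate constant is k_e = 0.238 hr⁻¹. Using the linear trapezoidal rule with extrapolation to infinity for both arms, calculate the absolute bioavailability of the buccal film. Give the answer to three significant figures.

F = 0.368

Trapezoidal AUC_0→10.5 (IV):
  [0→4]: (118.5+45.7)/2 × 4 = 328.4
  [4→6]: (45.7+28.4)/2 × 2 = 74.1
  [6→8]: (28.4+17.6)/2 × 2 = 46.0
  [8→10]: (17.6+11.0)/2 × 2 = 28.6
  [10→10.5]: (11.0+9.7)/2 × 0.5 = 5.175
  Sum = 482.275 ng/mL·hr
IV tail: 9.7/0.238 = 40.756; AUC_iv,0→∞ = 482.275 + 40.756 = 523.031 ng/mL·hr
Trapezoidal AUC_0→6 (buccal film):
  [0→1.5]: (0.0+112.2)/2 × 1.5 = 84.15
  [1.5→2]: (112.2+117.3)/2 × 0.5 = 57.375
  [2→5]: (117.3+78.1)/2 × 3 = 293.1
  [5→6]: (78.1+63.0)/2 × 1 = 70.55
  Sum = 505.175 ng/mL·hr
buccal film tail: 63.0/0.238 = 264.706; AUC_ev,0→∞ = 505.175 + 264.706 = 769.881 ng/mL·hr
F = (AUC_ev/D_ev)/(AUC_iv/D_iv) = (769.881/800)/(523.031/200) = 0.96235125/2.615155 = 0.3680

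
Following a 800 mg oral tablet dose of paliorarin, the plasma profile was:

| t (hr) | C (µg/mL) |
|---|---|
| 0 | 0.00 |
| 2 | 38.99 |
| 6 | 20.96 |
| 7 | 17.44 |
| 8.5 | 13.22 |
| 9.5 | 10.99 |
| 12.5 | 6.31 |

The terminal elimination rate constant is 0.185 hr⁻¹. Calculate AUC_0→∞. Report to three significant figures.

Trapezoidal AUC_0→12.5:
  [0→2]: (0.00+38.99)/2 × 2 = 38.99
  [2→6]: (38.99+20.96)/2 × 4 = 119.9
  [6→7]: (20.96+17.44)/2 × 1 = 19.2
  [7→8.5]: (17.44+13.22)/2 × 1.5 = 22.995
  [8.5→9.5]: (13.22+10.99)/2 × 1 = 12.105
  [9.5→12.5]: (10.99+6.31)/2 × 3 = 25.95
  Sum = 239.14 µg/mL·hr
Extrapolated tail: C_last / k_e = 6.31 / 0.185 = 34.108
AUC_0→∞ = 239.14 + 34.108 = 273.248 µg/mL·hr

AUC = 273 µg/mL·hr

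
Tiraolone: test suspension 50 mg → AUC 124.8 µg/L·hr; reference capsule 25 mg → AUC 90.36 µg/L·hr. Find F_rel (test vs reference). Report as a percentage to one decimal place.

F_rel = (AUC_test/D_test) / (AUC_ref/D_ref)
      = (124.8/50) / (90.36/25)
      = 2.496 / 3.6144 = 0.6906 = 69.06%

F_rel = 69.1%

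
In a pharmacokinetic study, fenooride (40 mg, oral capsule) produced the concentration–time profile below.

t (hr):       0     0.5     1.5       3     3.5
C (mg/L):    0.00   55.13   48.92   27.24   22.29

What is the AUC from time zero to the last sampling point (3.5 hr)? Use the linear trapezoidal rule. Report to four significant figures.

Trapezoidal AUC_0→3.5:
  [0→0.5]: (0.00+55.13)/2 × 0.5 = 13.7825
  [0.5→1.5]: (55.13+48.92)/2 × 1 = 52.025
  [1.5→3]: (48.92+27.24)/2 × 1.5 = 57.12
  [3→3.5]: (27.24+22.29)/2 × 0.5 = 12.3825
  Sum = 135.31 mg/L·hr

AUC = 135.3 mg/L·hr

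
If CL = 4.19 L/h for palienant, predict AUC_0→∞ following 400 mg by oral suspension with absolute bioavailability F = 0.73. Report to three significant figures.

AUC = 69.7 mg/L·h

AUC_0→∞ = F × Dose / CL
        = 0.73 × 400 / 4.19 = 69.6897 mg/L·h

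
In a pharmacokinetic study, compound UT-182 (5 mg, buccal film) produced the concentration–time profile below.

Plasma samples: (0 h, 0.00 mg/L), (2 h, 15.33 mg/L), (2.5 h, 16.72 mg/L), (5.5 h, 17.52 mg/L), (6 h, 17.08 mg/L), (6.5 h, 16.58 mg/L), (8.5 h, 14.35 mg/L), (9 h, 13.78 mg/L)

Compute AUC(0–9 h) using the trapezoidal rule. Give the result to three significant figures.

AUC = 130 mg/L·h

Trapezoidal AUC_0→9:
  [0→2]: (0.00+15.33)/2 × 2 = 15.33
  [2→2.5]: (15.33+16.72)/2 × 0.5 = 8.0125
  [2.5→5.5]: (16.72+17.52)/2 × 3 = 51.36
  [5.5→6]: (17.52+17.08)/2 × 0.5 = 8.65
  [6→6.5]: (17.08+16.58)/2 × 0.5 = 8.415
  [6.5→8.5]: (16.58+14.35)/2 × 2 = 30.93
  [8.5→9]: (14.35+13.78)/2 × 0.5 = 7.0325
  Sum = 129.73 mg/L·h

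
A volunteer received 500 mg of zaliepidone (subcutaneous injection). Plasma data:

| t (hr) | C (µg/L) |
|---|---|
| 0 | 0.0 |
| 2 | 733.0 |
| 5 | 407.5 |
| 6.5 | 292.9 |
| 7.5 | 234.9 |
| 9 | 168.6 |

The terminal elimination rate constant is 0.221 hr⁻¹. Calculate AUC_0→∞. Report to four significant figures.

AUC = 4298 µg/L·hr

Trapezoidal AUC_0→9:
  [0→2]: (0.0+733.0)/2 × 2 = 733.0
  [2→5]: (733.0+407.5)/2 × 3 = 1710.75
  [5→6.5]: (407.5+292.9)/2 × 1.5 = 525.3
  [6.5→7.5]: (292.9+234.9)/2 × 1 = 263.9
  [7.5→9]: (234.9+168.6)/2 × 1.5 = 302.625
  Sum = 3535.575 µg/L·hr
Extrapolated tail: C_last / k_e = 168.6 / 0.221 = 762.896
AUC_0→∞ = 3535.575 + 762.896 = 4298.471 µg/L·hr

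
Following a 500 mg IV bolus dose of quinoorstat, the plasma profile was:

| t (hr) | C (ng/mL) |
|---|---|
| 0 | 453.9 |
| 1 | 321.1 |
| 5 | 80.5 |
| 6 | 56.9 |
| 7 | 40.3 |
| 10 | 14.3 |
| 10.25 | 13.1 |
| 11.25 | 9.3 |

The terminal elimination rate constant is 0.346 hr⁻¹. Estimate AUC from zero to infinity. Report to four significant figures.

Trapezoidal AUC_0→11.25:
  [0→1]: (453.9+321.1)/2 × 1 = 387.5
  [1→5]: (321.1+80.5)/2 × 4 = 803.2
  [5→6]: (80.5+56.9)/2 × 1 = 68.7
  [6→7]: (56.9+40.3)/2 × 1 = 48.6
  [7→10]: (40.3+14.3)/2 × 3 = 81.9
  [10→10.25]: (14.3+13.1)/2 × 0.25 = 3.425
  [10.25→11.25]: (13.1+9.3)/2 × 1 = 11.2
  Sum = 1404.525 ng/mL·hr
Extrapolated tail: C_last / k_e = 9.3 / 0.346 = 26.879
AUC_0→∞ = 1404.525 + 26.879 = 1431.404 ng/mL·hr

AUC = 1431 ng/mL·hr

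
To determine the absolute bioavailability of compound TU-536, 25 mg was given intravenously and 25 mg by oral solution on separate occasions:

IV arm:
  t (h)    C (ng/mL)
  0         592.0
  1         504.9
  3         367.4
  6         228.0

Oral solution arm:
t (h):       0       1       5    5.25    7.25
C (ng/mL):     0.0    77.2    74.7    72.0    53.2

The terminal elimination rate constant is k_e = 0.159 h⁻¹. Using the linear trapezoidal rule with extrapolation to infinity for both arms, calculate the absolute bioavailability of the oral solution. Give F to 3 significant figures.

Trapezoidal AUC_0→6 (IV):
  [0→1]: (592.0+504.9)/2 × 1 = 548.45
  [1→3]: (504.9+367.4)/2 × 2 = 872.3
  [3→6]: (367.4+228.0)/2 × 3 = 893.1
  Sum = 2313.85 ng/mL·h
IV tail: 228.0/0.159 = 1433.962; AUC_iv,0→∞ = 2313.85 + 1433.962 = 3747.812 ng/mL·h
Trapezoidal AUC_0→7.25 (oral solution):
  [0→1]: (0.0+77.2)/2 × 1 = 38.6
  [1→5]: (77.2+74.7)/2 × 4 = 303.8
  [5→5.25]: (74.7+72.0)/2 × 0.25 = 18.3375
  [5.25→7.25]: (72.0+53.2)/2 × 2 = 125.2
  Sum = 485.9375 ng/mL·h
oral solution tail: 53.2/0.159 = 334.591; AUC_ev,0→∞ = 485.9375 + 334.591 = 820.5285 ng/mL·h
F = (AUC_ev/D_ev)/(AUC_iv/D_iv) = (820.5285/25)/(3747.812/25) = 32.82114/149.91248 = 0.2189

F = 0.219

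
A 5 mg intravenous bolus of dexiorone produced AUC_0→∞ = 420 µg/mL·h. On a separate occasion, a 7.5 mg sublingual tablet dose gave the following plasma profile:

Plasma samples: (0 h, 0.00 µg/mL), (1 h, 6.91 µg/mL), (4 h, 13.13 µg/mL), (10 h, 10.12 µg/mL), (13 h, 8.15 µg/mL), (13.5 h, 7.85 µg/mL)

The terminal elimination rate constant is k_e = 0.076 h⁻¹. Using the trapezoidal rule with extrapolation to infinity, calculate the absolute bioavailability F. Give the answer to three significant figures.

F = 0.378

Trapezoidal AUC_0→13.5 (sublingual tablet):
  [0→1]: (0.00+6.91)/2 × 1 = 3.455
  [1→4]: (6.91+13.13)/2 × 3 = 30.06
  [4→10]: (13.13+10.12)/2 × 6 = 69.75
  [10→13]: (10.12+8.15)/2 × 3 = 27.405
  [13→13.5]: (8.15+7.85)/2 × 0.5 = 4.0
  Sum = 134.67 µg/mL·h
Tail: C_last/k_e = 7.85/0.076 = 103.289
AUC_0→∞ (sublingual tablet) = 134.67 + 103.289 = 237.959 µg/mL·h
F = (AUC_ev/D_ev)/(AUC_iv/D_iv) = (237.959/7.5)/(420/5) = 31.7279/84 = 0.3777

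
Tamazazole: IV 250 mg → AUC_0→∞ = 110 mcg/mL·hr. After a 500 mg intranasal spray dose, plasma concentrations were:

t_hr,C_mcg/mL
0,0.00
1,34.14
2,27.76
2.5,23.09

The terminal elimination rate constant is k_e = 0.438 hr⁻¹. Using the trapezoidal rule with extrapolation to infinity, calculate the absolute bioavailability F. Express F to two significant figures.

Trapezoidal AUC_0→2.5 (intranasal spray):
  [0→1]: (0.00+34.14)/2 × 1 = 17.07
  [1→2]: (34.14+27.76)/2 × 1 = 30.95
  [2→2.5]: (27.76+23.09)/2 × 0.5 = 12.7125
  Sum = 60.7325 mcg/mL·hr
Tail: C_last/k_e = 23.09/0.438 = 52.717
AUC_0→∞ (intranasal spray) = 60.7325 + 52.717 = 113.4495 mcg/mL·hr
F = (AUC_ev/D_ev)/(AUC_iv/D_iv) = (113.4495/500)/(110/250) = 0.226899/0.44 = 0.5157

F = 0.52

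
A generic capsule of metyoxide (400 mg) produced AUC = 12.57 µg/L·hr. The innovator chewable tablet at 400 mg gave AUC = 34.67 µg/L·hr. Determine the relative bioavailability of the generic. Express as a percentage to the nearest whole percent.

F_rel = (AUC_test/D_test) / (AUC_ref/D_ref)
      = (12.57/400) / (34.67/400)
      = 0.031425 / 0.086675 = 0.3626 = 36.26%

F_rel = 36%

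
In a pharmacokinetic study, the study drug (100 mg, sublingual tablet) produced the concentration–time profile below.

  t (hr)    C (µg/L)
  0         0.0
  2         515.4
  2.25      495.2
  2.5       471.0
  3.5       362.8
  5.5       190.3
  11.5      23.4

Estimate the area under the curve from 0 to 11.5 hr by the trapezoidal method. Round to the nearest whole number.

Trapezoidal AUC_0→11.5:
  [0→2]: (0.0+515.4)/2 × 2 = 515.4
  [2→2.25]: (515.4+495.2)/2 × 0.25 = 126.325
  [2.25→2.5]: (495.2+471.0)/2 × 0.25 = 120.775
  [2.5→3.5]: (471.0+362.8)/2 × 1 = 416.9
  [3.5→5.5]: (362.8+190.3)/2 × 2 = 553.1
  [5.5→11.5]: (190.3+23.4)/2 × 6 = 641.1
  Sum = 2373.6 µg/L·hr

AUC = 2374 µg/L·hr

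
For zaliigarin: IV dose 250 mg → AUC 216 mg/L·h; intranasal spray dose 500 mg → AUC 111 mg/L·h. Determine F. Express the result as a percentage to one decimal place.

F = 25.7%

F = (AUC_ev / D_ev) / (AUC_iv / D_iv)
  = (111/500) / (216/250)
  = 0.222 / 0.864 = 0.2569
  = 25.69%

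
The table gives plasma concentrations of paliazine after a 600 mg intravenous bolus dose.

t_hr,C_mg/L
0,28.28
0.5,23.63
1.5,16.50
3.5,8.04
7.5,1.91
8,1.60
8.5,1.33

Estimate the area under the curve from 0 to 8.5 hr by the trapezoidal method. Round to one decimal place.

Trapezoidal AUC_0→8.5:
  [0→0.5]: (28.28+23.63)/2 × 0.5 = 12.9775
  [0.5→1.5]: (23.63+16.50)/2 × 1 = 20.065
  [1.5→3.5]: (16.50+8.04)/2 × 2 = 24.54
  [3.5→7.5]: (8.04+1.91)/2 × 4 = 19.9
  [7.5→8]: (1.91+1.60)/2 × 0.5 = 0.8775
  [8→8.5]: (1.60+1.33)/2 × 0.5 = 0.7325
  Sum = 79.0925 mg/L·hr

AUC = 79.1 mg/L·hr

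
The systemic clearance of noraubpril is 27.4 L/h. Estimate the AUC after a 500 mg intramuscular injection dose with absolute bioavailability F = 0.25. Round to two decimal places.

AUC_0→∞ = F × Dose / CL
        = 0.25 × 500 / 27.4 = 4.56204 mg/L·h

AUC = 4.56 mg/L·h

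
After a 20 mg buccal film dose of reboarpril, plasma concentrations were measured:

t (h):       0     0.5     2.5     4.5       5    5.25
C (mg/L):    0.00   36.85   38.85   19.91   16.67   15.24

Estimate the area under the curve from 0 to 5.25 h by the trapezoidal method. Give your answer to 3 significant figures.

Trapezoidal AUC_0→5.25:
  [0→0.5]: (0.00+36.85)/2 × 0.5 = 9.2125
  [0.5→2.5]: (36.85+38.85)/2 × 2 = 75.7
  [2.5→4.5]: (38.85+19.91)/2 × 2 = 58.76
  [4.5→5]: (19.91+16.67)/2 × 0.5 = 9.145
  [5→5.25]: (16.67+15.24)/2 × 0.25 = 3.98875
  Sum = 156.80625 mg/L·h

AUC = 157 mg/L·h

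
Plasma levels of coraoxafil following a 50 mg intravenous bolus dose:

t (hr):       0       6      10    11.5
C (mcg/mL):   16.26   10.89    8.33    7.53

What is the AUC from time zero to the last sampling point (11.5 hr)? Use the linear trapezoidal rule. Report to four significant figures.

AUC = 131.8 mcg/mL·hr

Trapezoidal AUC_0→11.5:
  [0→6]: (16.26+10.89)/2 × 6 = 81.45
  [6→10]: (10.89+8.33)/2 × 4 = 38.44
  [10→11.5]: (8.33+7.53)/2 × 1.5 = 11.895
  Sum = 131.785 mcg/mL·hr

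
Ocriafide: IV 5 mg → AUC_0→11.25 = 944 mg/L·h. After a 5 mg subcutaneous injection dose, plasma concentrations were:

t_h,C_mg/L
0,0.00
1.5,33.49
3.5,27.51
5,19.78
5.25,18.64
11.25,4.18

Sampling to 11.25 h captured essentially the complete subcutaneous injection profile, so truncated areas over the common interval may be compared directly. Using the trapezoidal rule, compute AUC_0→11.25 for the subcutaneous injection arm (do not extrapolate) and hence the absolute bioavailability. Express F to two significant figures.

Trapezoidal AUC_0→11.25 (subcutaneous injection):
  [0→1.5]: (0.00+33.49)/2 × 1.5 = 25.1175
  [1.5→3.5]: (33.49+27.51)/2 × 2 = 61.0
  [3.5→5]: (27.51+19.78)/2 × 1.5 = 35.4675
  [5→5.25]: (19.78+18.64)/2 × 0.25 = 4.8025
  [5.25→11.25]: (18.64+4.18)/2 × 6 = 68.46
  Sum = 194.8475 mg/L·h
F = (AUC_ev/D_ev)/(AUC_iv/D_iv) = (194.8475/5)/(944/5) = 38.9695/188.8 = 0.2064

F = 0.21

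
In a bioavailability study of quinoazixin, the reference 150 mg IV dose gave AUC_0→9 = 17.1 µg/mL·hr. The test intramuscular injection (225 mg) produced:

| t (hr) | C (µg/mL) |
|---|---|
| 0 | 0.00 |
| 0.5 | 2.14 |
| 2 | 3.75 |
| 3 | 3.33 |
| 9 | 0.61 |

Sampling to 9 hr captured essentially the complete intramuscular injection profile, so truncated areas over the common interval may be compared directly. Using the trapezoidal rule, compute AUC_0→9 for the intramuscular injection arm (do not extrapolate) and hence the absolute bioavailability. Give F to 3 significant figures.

Trapezoidal AUC_0→9 (intramuscular injection):
  [0→0.5]: (0.00+2.14)/2 × 0.5 = 0.535
  [0.5→2]: (2.14+3.75)/2 × 1.5 = 4.4175
  [2→3]: (3.75+3.33)/2 × 1 = 3.54
  [3→9]: (3.33+0.61)/2 × 6 = 11.82
  Sum = 20.3125 µg/mL·hr
F = (AUC_ev/D_ev)/(AUC_iv/D_iv) = (20.3125/225)/(17.1/150) = 0.0902778/0.114 = 0.7919

F = 0.792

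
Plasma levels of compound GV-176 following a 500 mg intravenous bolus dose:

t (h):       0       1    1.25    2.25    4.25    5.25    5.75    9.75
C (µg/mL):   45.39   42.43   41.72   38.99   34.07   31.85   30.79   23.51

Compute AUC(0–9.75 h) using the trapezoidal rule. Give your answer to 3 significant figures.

AUC = 325 µg/mL·h

Trapezoidal AUC_0→9.75:
  [0→1]: (45.39+42.43)/2 × 1 = 43.91
  [1→1.25]: (42.43+41.72)/2 × 0.25 = 10.51875
  [1.25→2.25]: (41.72+38.99)/2 × 1 = 40.355
  [2.25→4.25]: (38.99+34.07)/2 × 2 = 73.06
  [4.25→5.25]: (34.07+31.85)/2 × 1 = 32.96
  [5.25→5.75]: (31.85+30.79)/2 × 0.5 = 15.66
  [5.75→9.75]: (30.79+23.51)/2 × 4 = 108.6
  Sum = 325.06375 µg/mL·h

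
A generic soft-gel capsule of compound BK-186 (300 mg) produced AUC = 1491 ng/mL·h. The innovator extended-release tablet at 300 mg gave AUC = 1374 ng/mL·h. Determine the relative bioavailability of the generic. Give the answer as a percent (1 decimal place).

F_rel = 108.5%

F_rel = (AUC_test/D_test) / (AUC_ref/D_ref)
      = (1491/300) / (1374/300)
      = 4.97 / 4.58 = 1.0852 = 108.52%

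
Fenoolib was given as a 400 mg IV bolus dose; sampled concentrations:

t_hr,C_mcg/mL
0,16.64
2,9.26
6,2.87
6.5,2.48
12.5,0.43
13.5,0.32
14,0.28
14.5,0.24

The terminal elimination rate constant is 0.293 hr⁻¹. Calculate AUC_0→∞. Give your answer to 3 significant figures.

Trapezoidal AUC_0→14.5:
  [0→2]: (16.64+9.26)/2 × 2 = 25.9
  [2→6]: (9.26+2.87)/2 × 4 = 24.26
  [6→6.5]: (2.87+2.48)/2 × 0.5 = 1.3375
  [6.5→12.5]: (2.48+0.43)/2 × 6 = 8.73
  [12.5→13.5]: (0.43+0.32)/2 × 1 = 0.375
  [13.5→14]: (0.32+0.28)/2 × 0.5 = 0.15
  [14→14.5]: (0.28+0.24)/2 × 0.5 = 0.13
  Sum = 60.8825 mcg/mL·hr
Extrapolated tail: C_last / k_e = 0.24 / 0.293 = 0.819
AUC_0→∞ = 60.8825 + 0.819 = 61.7015 mcg/mL·hr

AUC = 61.7 mcg/mL·hr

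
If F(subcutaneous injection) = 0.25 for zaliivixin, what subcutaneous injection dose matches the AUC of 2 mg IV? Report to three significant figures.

For equal systemic exposure: F × D_ev = D_iv
D_ev = D_iv / F = 2 / 0.25 = 8 mg

D_subcutaneous = 8.00 mg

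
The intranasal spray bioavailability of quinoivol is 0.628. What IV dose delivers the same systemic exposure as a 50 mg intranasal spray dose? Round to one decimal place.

Systemic exposure from an extravascular dose = F × D_ev, so the equivalent IV dose is F × D_ev.
D_iv = F × D_ev = 0.628 × 50 = 31.4 mg

D_iv = 31.4 mg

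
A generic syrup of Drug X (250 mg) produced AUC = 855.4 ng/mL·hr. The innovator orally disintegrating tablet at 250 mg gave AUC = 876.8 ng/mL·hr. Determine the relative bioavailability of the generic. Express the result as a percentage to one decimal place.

F_rel = (AUC_test/D_test) / (AUC_ref/D_ref)
      = (855.4/250) / (876.8/250)
      = 3.4216 / 3.5072 = 0.9756 = 97.56%

F_rel = 97.6%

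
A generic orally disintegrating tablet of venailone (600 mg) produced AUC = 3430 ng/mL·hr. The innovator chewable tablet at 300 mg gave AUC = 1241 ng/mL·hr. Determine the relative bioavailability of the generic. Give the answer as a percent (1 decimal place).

F_rel = (AUC_test/D_test) / (AUC_ref/D_ref)
      = (3430/600) / (1241/300)
      = 5.71667 / 4.13667 = 1.3819 = 138.19%

F_rel = 138.2%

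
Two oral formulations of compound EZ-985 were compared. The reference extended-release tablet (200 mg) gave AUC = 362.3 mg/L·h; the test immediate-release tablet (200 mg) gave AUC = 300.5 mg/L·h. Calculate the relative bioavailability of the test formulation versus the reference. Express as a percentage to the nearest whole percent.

F_rel = 83%

F_rel = (AUC_test/D_test) / (AUC_ref/D_ref)
      = (300.5/200) / (362.3/200)
      = 1.5025 / 1.8115 = 0.8294 = 82.94%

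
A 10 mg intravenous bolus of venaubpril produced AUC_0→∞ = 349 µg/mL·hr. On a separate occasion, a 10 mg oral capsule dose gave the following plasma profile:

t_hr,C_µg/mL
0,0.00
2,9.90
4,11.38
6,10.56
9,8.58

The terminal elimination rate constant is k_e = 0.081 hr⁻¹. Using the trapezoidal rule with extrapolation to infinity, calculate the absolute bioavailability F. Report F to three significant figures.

F = 0.538

Trapezoidal AUC_0→9 (oral capsule):
  [0→2]: (0.00+9.90)/2 × 2 = 9.9
  [2→4]: (9.90+11.38)/2 × 2 = 21.28
  [4→6]: (11.38+10.56)/2 × 2 = 21.94
  [6→9]: (10.56+8.58)/2 × 3 = 28.71
  Sum = 81.83 µg/mL·hr
Tail: C_last/k_e = 8.58/0.081 = 105.926
AUC_0→∞ (oral capsule) = 81.83 + 105.926 = 187.756 µg/mL·hr
F = (AUC_ev/D_ev)/(AUC_iv/D_iv) = (187.756/10)/(349/10) = 18.7756/34.9 = 0.5380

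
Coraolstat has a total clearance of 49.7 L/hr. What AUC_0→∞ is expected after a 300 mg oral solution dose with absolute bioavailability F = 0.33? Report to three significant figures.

AUC_0→∞ = F × Dose / CL
        = 0.33 × 300 / 49.7 = 1.99195 mg/L·hr

AUC = 1.99 mg/L·hr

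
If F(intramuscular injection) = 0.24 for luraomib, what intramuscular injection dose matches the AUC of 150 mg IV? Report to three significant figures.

For equal systemic exposure: F × D_ev = D_iv
D_ev = D_iv / F = 150 / 0.24 = 625 mg

D_intramuscular = 625 mg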